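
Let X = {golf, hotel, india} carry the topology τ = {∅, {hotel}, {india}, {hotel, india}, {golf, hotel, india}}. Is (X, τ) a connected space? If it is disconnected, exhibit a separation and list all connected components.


(X, τ) is connected.

Find clopen sets (U ∈ τ with X ∖ U ∈ τ):
  U = ∅, X ∖ U = {golf, hotel, india} — both open, so U is clopen.
  U = {golf, hotel, india}, X ∖ U = ∅ — both open, so U is clopen.
Only trivial clopens (∅ and X) exist, so (X, τ) is connected.
Compute connected components by grouping points that agree on all clopens:
  component: {golf, hotel, india}


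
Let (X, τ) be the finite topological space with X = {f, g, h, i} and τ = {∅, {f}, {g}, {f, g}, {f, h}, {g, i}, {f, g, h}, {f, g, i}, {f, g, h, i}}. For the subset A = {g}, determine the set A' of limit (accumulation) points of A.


A' = {i}

For each x ∈ X, list the open sets U ∈ τ with x ∈ U, then check whether U ∩ (A ∖ {x}) ≠ ∅ for every such U.
  x = f: open {f} ∋ x has {f} ∩ (A ∖ {f}) = ∅, so x is NOT a limit point.
  x = g: open {g} ∋ x has {g} ∩ (A ∖ {g}) = ∅, so x is NOT a limit point.
  x = h: open {f, h} ∋ x has {f, h} ∩ (A ∖ {h}) = ∅, so x is NOT a limit point.
  x = i: opens ∋ x are {g, i}, {f, g, i}, {f, g, h, i}; each meets A ∖ {i}, so x IS a limit point.
Collecting: A' = {i}.


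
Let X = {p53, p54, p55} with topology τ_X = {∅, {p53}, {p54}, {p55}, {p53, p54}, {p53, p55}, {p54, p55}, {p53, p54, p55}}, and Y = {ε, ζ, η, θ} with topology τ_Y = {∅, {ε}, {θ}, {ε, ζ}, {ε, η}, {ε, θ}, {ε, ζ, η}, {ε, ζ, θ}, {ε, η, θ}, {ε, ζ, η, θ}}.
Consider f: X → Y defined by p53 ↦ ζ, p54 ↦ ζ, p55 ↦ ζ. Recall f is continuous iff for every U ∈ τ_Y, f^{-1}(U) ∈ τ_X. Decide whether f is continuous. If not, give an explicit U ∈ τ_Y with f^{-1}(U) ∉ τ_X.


f IS continuous.

Compute f^{-1}(U) for each U ∈ τ_Y:
  U = ∅: f^{-1}(U) = ∅ ∈ τ_X ✓.
  U = {ε}: f^{-1}(U) = ∅ ∈ τ_X ✓.
  U = {θ}: f^{-1}(U) = ∅ ∈ τ_X ✓.
  U = {ε, ζ}: f^{-1}(U) = {p53, p54, p55} ∈ τ_X ✓.
  U = {ε, η}: f^{-1}(U) = ∅ ∈ τ_X ✓.
  U = {ε, θ}: f^{-1}(U) = ∅ ∈ τ_X ✓.
  U = {ε, ζ, η}: f^{-1}(U) = {p53, p54, p55} ∈ τ_X ✓.
  U = {ε, ζ, θ}: f^{-1}(U) = {p53, p54, p55} ∈ τ_X ✓.
  U = {ε, η, θ}: f^{-1}(U) = ∅ ∈ τ_X ✓.
  U = {ε, ζ, η, θ}: f^{-1}(U) = {p53, p54, p55} ∈ τ_X ✓.
Every preimage lies in τ_X, so f IS continuous.


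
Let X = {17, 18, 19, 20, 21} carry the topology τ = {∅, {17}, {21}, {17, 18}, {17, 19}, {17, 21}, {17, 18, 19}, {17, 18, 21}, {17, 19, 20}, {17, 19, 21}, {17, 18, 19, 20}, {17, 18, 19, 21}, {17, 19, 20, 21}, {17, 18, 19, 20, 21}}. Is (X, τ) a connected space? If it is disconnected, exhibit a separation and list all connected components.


(X, τ) is disconnected; components = [{21}, {17, 18, 19, 20}].

Find clopen sets (U ∈ τ with X ∖ U ∈ τ):
  U = ∅, X ∖ U = {17, 18, 19, 20, 21} — both open, so U is clopen.
  U = {21}, X ∖ U = {17, 18, 19, 20} — both open, so U is clopen.
  U = {17, 18, 19, 20}, X ∖ U = {21} — both open, so U is clopen.
  U = {17, 18, 19, 20, 21}, X ∖ U = ∅ — both open, so U is clopen.
Nontrivial clopen(s) exist: e.g. {17, 18, 19, 20}. So (X, τ) is disconnected.
Compute connected components by grouping points that agree on all clopens:
  component: {21}
  component: {17, 18, 19, 20}


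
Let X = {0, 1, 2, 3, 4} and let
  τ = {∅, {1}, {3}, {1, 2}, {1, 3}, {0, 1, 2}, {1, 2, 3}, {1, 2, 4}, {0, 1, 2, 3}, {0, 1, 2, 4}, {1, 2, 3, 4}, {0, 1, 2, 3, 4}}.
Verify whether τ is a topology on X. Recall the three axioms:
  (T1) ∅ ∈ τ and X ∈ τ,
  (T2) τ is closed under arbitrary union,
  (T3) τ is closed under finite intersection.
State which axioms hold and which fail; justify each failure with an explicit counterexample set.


τ IS a topology on X.

Axiom (T1): ∅ ∈ τ? Yes; X ∈ τ? Yes.
Axiom (T2/T3): check pairwise unions and intersections of members of τ.
All pairwise intersections and unions checked — each lies in τ. Therefore τ satisfies (T1), (T2), (T3): it IS a topology on X.


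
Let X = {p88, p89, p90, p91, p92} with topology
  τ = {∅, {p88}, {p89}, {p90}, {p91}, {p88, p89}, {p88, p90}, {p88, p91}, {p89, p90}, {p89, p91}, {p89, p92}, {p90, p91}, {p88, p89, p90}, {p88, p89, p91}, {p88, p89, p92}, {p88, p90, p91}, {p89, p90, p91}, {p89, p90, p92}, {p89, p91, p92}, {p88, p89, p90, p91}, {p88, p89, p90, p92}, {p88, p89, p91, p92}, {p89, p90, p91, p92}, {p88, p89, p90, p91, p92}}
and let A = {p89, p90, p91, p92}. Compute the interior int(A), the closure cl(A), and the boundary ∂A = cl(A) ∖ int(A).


int(A) = {p89, p90, p91, p92}, cl(A) = {p89, p90, p91, p92}, ∂A = ∅.

Closed sets in (X, τ) are complements of opens:
  closed(X, τ) = {∅, {p88}, {p90}, {p91}, {p92}, {p88, p90}, {p88, p91}, {p88, p92}, {p89, p92}, {p90, p91}, {p90, p92}, {p91, p92}, {p88, p89, p92}, {p88, p90, p91}, {p88, p90, p92}, {p88, p91, p92}, {p89, p90, p92}, {p89, p91, p92}, {p90, p91, p92}, {p88, p89, p90, p92}, {p88, p89, p91, p92}, {p88, p90, p91, p92}, {p89, p90, p91, p92}, {p88, p89, p90, p91, p92}}.
int(A) = ⋃ {U ∈ τ : U ⊆ A}. Opens contained in A: ∅, {p89}, {p90}, {p91}, {p89, p90}, {p89, p91}, {p89, p92}, {p90, p91}, {p89, p90, p91}, {p89, p90, p92}, {p89, p91, p92}, {p89, p90, p91, p92}.
Taking the union of these: int(A) = {p89, p90, p91, p92}.
cl(A) = ⋂ {C closed : A ⊆ C}. Closed sets containing A: {p89, p90, p91, p92}, {p88, p89, p90, p91, p92}.
Intersecting these: cl(A) = {p89, p90, p91, p92}.
∂A = cl(A) ∖ int(A) = {p89, p90, p91, p92} ∖ {p89, p90, p91, p92} = ∅.


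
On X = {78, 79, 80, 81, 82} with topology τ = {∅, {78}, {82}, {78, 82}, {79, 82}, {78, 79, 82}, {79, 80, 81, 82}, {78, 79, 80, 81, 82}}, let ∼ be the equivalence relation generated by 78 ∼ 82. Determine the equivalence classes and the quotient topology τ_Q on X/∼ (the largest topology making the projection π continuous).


X/∼ = {[78=82], [79], [80], [81]}; |τ_Q| = 4.

Equivalence classes: [78=82], [79], [80], [81].
Quotient map π: X → X/∼ sends 78 ↦ [78=82], 79 ↦ [79], 80 ↦ [80], 81 ↦ [81], 82 ↦ [78=82].
For each subset V ⊆ X/∼, compute π^{-1}(V) ⊆ X and check whether π^{-1}(V) ∈ τ. V is open in τ_Q iff π^{-1}(V) ∈ τ.
  V = {}: π^{-1}(V) = ∅ ∈ τ ✓.
  V = {[78=82]}: π^{-1}(V) = {78, 82} ∈ τ ✓.
  V = {[79]}: π^{-1}(V) = {79} ∉ τ ✗.
  V = {[78=82], [79]}: π^{-1}(V) = {78, 79, 82} ∈ τ ✓.
  V = {[80]}: π^{-1}(V) = {80} ∉ τ ✗.
  V = {[78=82], [80]}: π^{-1}(V) = {78, 80, 82} ∉ τ ✗.
  V = {[79], [80]}: π^{-1}(V) = {79, 80} ∉ τ ✗.
  V = {[78=82], [79], [80]}: π^{-1}(V) = {78, 79, 80, 82} ∉ τ ✗.
  V = {[81]}: π^{-1}(V) = {81} ∉ τ ✗.
  V = {[78=82], [81]}: π^{-1}(V) = {78, 81, 82} ∉ τ ✗.
  V = {[79], [81]}: π^{-1}(V) = {79, 81} ∉ τ ✗.
  V = {[78=82], [79], [81]}: π^{-1}(V) = {78, 79, 81, 82} ∉ τ ✗.
  V = {[80], [81]}: π^{-1}(V) = {80, 81} ∉ τ ✗.
  V = {[78=82], [80], [81]}: π^{-1}(V) = {78, 80, 81, 82} ∉ τ ✗.
  V = {[79], [80], [81]}: π^{-1}(V) = {79, 80, 81} ∉ τ ✗.
  V = {[78=82], [79], [80], [81]}: π^{-1}(V) = {78, 79, 80, 81, 82} ∈ τ ✓.
Open sets in the quotient: τ_Q = {{}, {[78=82]}, {[78=82], [79]}, {[78=82], [79], [80], [81]}} (4 elements).


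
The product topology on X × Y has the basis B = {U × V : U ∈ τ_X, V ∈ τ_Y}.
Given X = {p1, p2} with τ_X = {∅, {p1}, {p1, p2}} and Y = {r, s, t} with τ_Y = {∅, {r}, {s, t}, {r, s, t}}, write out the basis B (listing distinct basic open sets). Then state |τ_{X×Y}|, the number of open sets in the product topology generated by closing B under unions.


Basis B = {∅ × ∅, {p1} × {r}, {p1, p2} × {r}, {p1} × {s, t}, {p1} × {r, s, t}, {p1, p2} × {s, t}, {p1, p2} × {r, s, t}}; |τ_{X×Y}| = 9.

Enumerate products U × V with U ∈ τ_X, V ∈ τ_Y (deduplicated):
  ∅ × ∅ = {} (∅)
  {p1} × {r} = {(p1,r)}
  {p1, p2} × {r} = {(p1,r), (p2,r)}
  {p1} × {s, t} = {(p1,s), (p1,t)}
  {p1} × {r, s, t} = {(p1,r), (p1,s), (p1,t)}
  {p1, p2} × {s, t} = {(p1,s), (p1,t), (p2,s), (p2,t)}
  {p1, p2} × {r, s, t} = {(p1,r), (p1,s), (p1,t), (p2,r), (p2,s), (p2,t)}
These 7 distinct sets form the basis B.
Close under arbitrary unions to get τ_{X×Y}; counting gives |τ_{X×Y}| = 9.


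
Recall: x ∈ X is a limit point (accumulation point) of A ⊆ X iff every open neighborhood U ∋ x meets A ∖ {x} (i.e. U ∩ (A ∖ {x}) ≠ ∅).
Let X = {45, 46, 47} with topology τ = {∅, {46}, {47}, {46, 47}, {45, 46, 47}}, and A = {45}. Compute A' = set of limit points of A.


A' = ∅

For each x ∈ X, list the open sets U ∈ τ with x ∈ U, then check whether U ∩ (A ∖ {x}) ≠ ∅ for every such U.
  x = 45: open {45, 46, 47} ∋ x has {45, 46, 47} ∩ (A ∖ {45}) = ∅, so x is NOT a limit point.
  x = 46: open {46} ∋ x has {46} ∩ (A ∖ {46}) = ∅, so x is NOT a limit point.
  x = 47: open {47} ∋ x has {47} ∩ (A ∖ {47}) = ∅, so x is NOT a limit point.
Collecting: A' = ∅.


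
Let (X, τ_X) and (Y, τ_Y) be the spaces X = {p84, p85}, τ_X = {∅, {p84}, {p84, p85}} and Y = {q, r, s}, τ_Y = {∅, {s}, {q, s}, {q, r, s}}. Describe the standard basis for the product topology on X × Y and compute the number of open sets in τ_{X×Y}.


Basis B = {∅ × ∅, {p84} × {s}, {p84} × {q, s}, {p84, p85} × {s}, {p84} × {q, r, s}, {p84, p85} × {q, s}, {p84, p85} × {q, r, s}}; |τ_{X×Y}| = 10.

Enumerate products U × V with U ∈ τ_X, V ∈ τ_Y (deduplicated):
  ∅ × ∅ = {} (∅)
  {p84} × {s} = {(p84,s)}
  {p84} × {q, s} = {(p84,q), (p84,s)}
  {p84, p85} × {s} = {(p84,s), (p85,s)}
  {p84} × {q, r, s} = {(p84,q), (p84,r), (p84,s)}
  {p84, p85} × {q, s} = {(p84,q), (p84,s), (p85,q), (p85,s)}
  {p84, p85} × {q, r, s} = {(p84,q), (p84,r), (p84,s), (p85,q), (p85,r), (p85,s)}
These 7 distinct sets form the basis B.
Close under arbitrary unions to get τ_{X×Y}; counting gives |τ_{X×Y}| = 10.


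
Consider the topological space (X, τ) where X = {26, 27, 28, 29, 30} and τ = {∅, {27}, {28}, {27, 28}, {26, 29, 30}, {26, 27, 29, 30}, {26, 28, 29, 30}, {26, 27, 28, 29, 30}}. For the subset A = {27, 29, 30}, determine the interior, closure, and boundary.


int(A) = {27}, cl(A) = {26, 27, 29, 30}, ∂A = {26, 29, 30}.

Closed sets in (X, τ) are complements of opens:
  closed(X, τ) = {∅, {27}, {28}, {27, 28}, {26, 29, 30}, {26, 27, 29, 30}, {26, 28, 29, 30}, {26, 27, 28, 29, 30}}.
int(A) = ⋃ {U ∈ τ : U ⊆ A}. Opens contained in A: ∅, {27}.
Taking the union of these: int(A) = {27}.
cl(A) = ⋂ {C closed : A ⊆ C}. Closed sets containing A: {26, 27, 29, 30}, {26, 27, 28, 29, 30}.
Intersecting these: cl(A) = {26, 27, 29, 30}.
∂A = cl(A) ∖ int(A) = {26, 27, 29, 30} ∖ {27} = {26, 29, 30}.


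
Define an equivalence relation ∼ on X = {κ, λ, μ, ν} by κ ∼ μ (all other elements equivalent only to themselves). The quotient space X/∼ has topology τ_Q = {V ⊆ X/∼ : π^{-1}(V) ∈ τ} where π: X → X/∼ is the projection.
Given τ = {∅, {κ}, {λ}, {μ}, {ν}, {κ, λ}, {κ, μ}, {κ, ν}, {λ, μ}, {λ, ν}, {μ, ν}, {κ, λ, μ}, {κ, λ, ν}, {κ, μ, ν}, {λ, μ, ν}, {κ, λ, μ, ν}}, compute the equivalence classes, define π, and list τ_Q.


X/∼ = {[κ=μ], [λ], [ν]}; |τ_Q| = 8.

Equivalence classes: [κ=μ], [λ], [ν].
Quotient map π: X → X/∼ sends κ ↦ [κ=μ], λ ↦ [λ], μ ↦ [κ=μ], ν ↦ [ν].
For each subset V ⊆ X/∼, compute π^{-1}(V) ⊆ X and check whether π^{-1}(V) ∈ τ. V is open in τ_Q iff π^{-1}(V) ∈ τ.
  V = {}: π^{-1}(V) = ∅ ∈ τ ✓.
  V = {[κ=μ]}: π^{-1}(V) = {κ, μ} ∈ τ ✓.
  V = {[λ]}: π^{-1}(V) = {λ} ∈ τ ✓.
  V = {[κ=μ], [λ]}: π^{-1}(V) = {κ, λ, μ} ∈ τ ✓.
  V = {[ν]}: π^{-1}(V) = {ν} ∈ τ ✓.
  V = {[κ=μ], [ν]}: π^{-1}(V) = {κ, μ, ν} ∈ τ ✓.
  V = {[λ], [ν]}: π^{-1}(V) = {λ, ν} ∈ τ ✓.
  V = {[κ=μ], [λ], [ν]}: π^{-1}(V) = {κ, λ, μ, ν} ∈ τ ✓.
Open sets in the quotient: τ_Q = {{}, {[κ=μ]}, {[λ]}, {[κ=μ], [λ]}, {[ν]}, {[κ=μ], [ν]}, {[λ], [ν]}, {[κ=μ], [λ], [ν]}} (8 elements).


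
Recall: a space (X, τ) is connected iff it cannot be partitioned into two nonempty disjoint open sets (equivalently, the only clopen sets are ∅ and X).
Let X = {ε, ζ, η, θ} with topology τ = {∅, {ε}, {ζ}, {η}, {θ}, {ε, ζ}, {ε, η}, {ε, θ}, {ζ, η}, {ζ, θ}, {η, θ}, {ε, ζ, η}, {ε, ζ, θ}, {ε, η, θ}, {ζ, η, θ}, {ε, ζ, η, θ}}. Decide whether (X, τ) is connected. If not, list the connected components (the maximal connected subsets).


(X, τ) is disconnected; components = [{ε}, {ζ}, {η}, {θ}].

Find clopen sets (U ∈ τ with X ∖ U ∈ τ):
  U = ∅, X ∖ U = {ε, ζ, η, θ} — both open, so U is clopen.
  U = {ε}, X ∖ U = {ζ, η, θ} — both open, so U is clopen.
  U = {ζ}, X ∖ U = {ε, η, θ} — both open, so U is clopen.
  U = {η}, X ∖ U = {ε, ζ, θ} — both open, so U is clopen.
  U = {θ}, X ∖ U = {ε, ζ, η} — both open, so U is clopen.
  U = {ε, ζ}, X ∖ U = {η, θ} — both open, so U is clopen.
  U = {ε, η}, X ∖ U = {ζ, θ} — both open, so U is clopen.
  U = {ε, θ}, X ∖ U = {ζ, η} — both open, so U is clopen.
  U = {ζ, η}, X ∖ U = {ε, θ} — both open, so U is clopen.
  U = {ζ, θ}, X ∖ U = {ε, η} — both open, so U is clopen.
  U = {η, θ}, X ∖ U = {ε, ζ} — both open, so U is clopen.
  U = {ε, ζ, η}, X ∖ U = {θ} — both open, so U is clopen.
  U = {ε, ζ, θ}, X ∖ U = {η} — both open, so U is clopen.
  U = {ε, η, θ}, X ∖ U = {ζ} — both open, so U is clopen.
  U = {ζ, η, θ}, X ∖ U = {ε} — both open, so U is clopen.
  U = {ε, ζ, η, θ}, X ∖ U = ∅ — both open, so U is clopen.
Nontrivial clopen(s) exist: e.g. {ζ}. So (X, τ) is disconnected.
Compute connected components by grouping points that agree on all clopens:
  component: {ε}
  component: {ζ}
  component: {η}
  component: {θ}


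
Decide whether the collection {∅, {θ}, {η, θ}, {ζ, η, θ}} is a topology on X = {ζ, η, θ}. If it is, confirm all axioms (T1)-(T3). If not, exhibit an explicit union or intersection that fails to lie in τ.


τ IS a topology on X.

Axiom (T1): ∅ ∈ τ? Yes; X ∈ τ? Yes.
Axiom (T2/T3): check pairwise unions and intersections of members of τ.
All pairwise intersections and unions checked — each lies in τ. Therefore τ satisfies (T1), (T2), (T3): it IS a topology on X.


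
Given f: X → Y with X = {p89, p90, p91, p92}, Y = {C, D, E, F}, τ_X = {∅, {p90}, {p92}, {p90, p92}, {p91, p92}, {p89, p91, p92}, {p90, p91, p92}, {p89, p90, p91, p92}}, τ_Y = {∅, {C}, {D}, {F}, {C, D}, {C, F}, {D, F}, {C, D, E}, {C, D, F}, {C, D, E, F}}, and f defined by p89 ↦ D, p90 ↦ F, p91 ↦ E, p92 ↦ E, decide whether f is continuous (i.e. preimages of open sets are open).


f is NOT continuous.

Compute f^{-1}(U) for each U ∈ τ_Y:
  U = ∅: f^{-1}(U) = ∅ ∈ τ_X ✓.
  U = {C}: f^{-1}(U) = ∅ ∈ τ_X ✓.
  U = {D}: f^{-1}(U) = {p89} ∉ τ_X ✗.
  U = {F}: f^{-1}(U) = {p90} ∈ τ_X ✓.
  U = {C, D}: f^{-1}(U) = {p89} ∉ τ_X ✗.
  U = {C, F}: f^{-1}(U) = {p90} ∈ τ_X ✓.
  U = {D, F}: f^{-1}(U) = {p89, p90} ∉ τ_X ✗.
  U = {C, D, E}: f^{-1}(U) = {p89, p91, p92} ∈ τ_X ✓.
  U = {C, D, F}: f^{-1}(U) = {p89, p90} ∉ τ_X ✗.
  U = {C, D, E, F}: f^{-1}(U) = {p89, p90, p91, p92} ∈ τ_X ✓.
Found U = {D} with f^{-1}(U) = {p89} not in τ_X. Therefore f is NOT continuous.


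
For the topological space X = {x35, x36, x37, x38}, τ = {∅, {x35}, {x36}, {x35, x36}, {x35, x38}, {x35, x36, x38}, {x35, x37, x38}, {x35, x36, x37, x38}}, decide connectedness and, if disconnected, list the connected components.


(X, τ) is disconnected; components = [{x36}, {x35, x37, x38}].

Find clopen sets (U ∈ τ with X ∖ U ∈ τ):
  U = ∅, X ∖ U = {x35, x36, x37, x38} — both open, so U is clopen.
  U = {x36}, X ∖ U = {x35, x37, x38} — both open, so U is clopen.
  U = {x35, x37, x38}, X ∖ U = {x36} — both open, so U is clopen.
  U = {x35, x36, x37, x38}, X ∖ U = ∅ — both open, so U is clopen.
Nontrivial clopen(s) exist: e.g. {x35, x37, x38}. So (X, τ) is disconnected.
Compute connected components by grouping points that agree on all clopens:
  component: {x36}
  component: {x35, x37, x38}


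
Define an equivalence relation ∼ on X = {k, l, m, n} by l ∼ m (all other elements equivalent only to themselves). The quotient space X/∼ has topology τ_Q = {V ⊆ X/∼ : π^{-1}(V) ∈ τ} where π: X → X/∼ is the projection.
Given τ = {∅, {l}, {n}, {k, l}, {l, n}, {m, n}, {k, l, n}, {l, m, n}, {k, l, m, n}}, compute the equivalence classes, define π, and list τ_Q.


X/∼ = {[k], [l=m], [n]}; |τ_Q| = 4.

Equivalence classes: [k], [l=m], [n].
Quotient map π: X → X/∼ sends k ↦ [k], l ↦ [l=m], m ↦ [l=m], n ↦ [n].
For each subset V ⊆ X/∼, compute π^{-1}(V) ⊆ X and check whether π^{-1}(V) ∈ τ. V is open in τ_Q iff π^{-1}(V) ∈ τ.
  V = {}: π^{-1}(V) = ∅ ∈ τ ✓.
  V = {[k]}: π^{-1}(V) = {k} ∉ τ ✗.
  V = {[l=m]}: π^{-1}(V) = {l, m} ∉ τ ✗.
  V = {[k], [l=m]}: π^{-1}(V) = {k, l, m} ∉ τ ✗.
  V = {[n]}: π^{-1}(V) = {n} ∈ τ ✓.
  V = {[k], [n]}: π^{-1}(V) = {k, n} ∉ τ ✗.
  V = {[l=m], [n]}: π^{-1}(V) = {l, m, n} ∈ τ ✓.
  V = {[k], [l=m], [n]}: π^{-1}(V) = {k, l, m, n} ∈ τ ✓.
Open sets in the quotient: τ_Q = {{}, {[n]}, {[l=m], [n]}, {[k], [l=m], [n]}} (4 elements).


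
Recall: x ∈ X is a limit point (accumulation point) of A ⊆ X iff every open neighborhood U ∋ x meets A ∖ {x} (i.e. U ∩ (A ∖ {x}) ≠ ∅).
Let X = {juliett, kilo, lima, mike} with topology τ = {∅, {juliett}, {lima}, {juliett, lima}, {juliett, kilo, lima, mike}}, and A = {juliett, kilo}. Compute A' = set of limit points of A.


A' = {kilo, mike}

For each x ∈ X, list the open sets U ∈ τ with x ∈ U, then check whether U ∩ (A ∖ {x}) ≠ ∅ for every such U.
  x = juliett: open {juliett} ∋ x has {juliett} ∩ (A ∖ {juliett}) = ∅, so x is NOT a limit point.
  x = kilo: opens ∋ x are {juliett, kilo, lima, mike}; each meets A ∖ {kilo}, so x IS a limit point.
  x = lima: open {lima} ∋ x has {lima} ∩ (A ∖ {lima}) = ∅, so x is NOT a limit point.
  x = mike: opens ∋ x are {juliett, kilo, lima, mike}; each meets A ∖ {mike}, so x IS a limit point.
Collecting: A' = {kilo, mike}.


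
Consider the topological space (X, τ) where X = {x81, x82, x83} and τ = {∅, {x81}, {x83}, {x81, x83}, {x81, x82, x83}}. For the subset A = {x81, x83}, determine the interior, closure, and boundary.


int(A) = {x81, x83}, cl(A) = {x81, x82, x83}, ∂A = {x82}.

Closed sets in (X, τ) are complements of opens:
  closed(X, τ) = {∅, {x82}, {x81, x82}, {x82, x83}, {x81, x82, x83}}.
int(A) = ⋃ {U ∈ τ : U ⊆ A}. Opens contained in A: ∅, {x81}, {x83}, {x81, x83}.
Taking the union of these: int(A) = {x81, x83}.
cl(A) = ⋂ {C closed : A ⊆ C}. Closed sets containing A: {x81, x82, x83}.
Intersecting these: cl(A) = {x81, x82, x83}.
∂A = cl(A) ∖ int(A) = {x81, x82, x83} ∖ {x81, x83} = {x82}.


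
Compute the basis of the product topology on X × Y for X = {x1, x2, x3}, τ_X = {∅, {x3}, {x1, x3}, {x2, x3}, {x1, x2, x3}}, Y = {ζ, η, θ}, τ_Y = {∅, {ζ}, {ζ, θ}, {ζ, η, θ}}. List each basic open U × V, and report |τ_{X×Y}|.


Basis B = {∅ × ∅, {x3} × {ζ}, {x1, x3} × {ζ}, {x2, x3} × {ζ}, {x3} × {ζ, θ}, {x1, x2, x3} × {ζ}, {x3} × {ζ, η, θ}, {x1, x3} × {ζ, θ}, {x2, x3} × {ζ, θ}, {x1, x3} × {ζ, η, θ}, {x1, x2, x3} × {ζ, θ}, {x2, x3} × {ζ, η, θ}, {x1, x2, x3} × {ζ, η, θ}}; |τ_{X×Y}| = 30.

Enumerate products U × V with U ∈ τ_X, V ∈ τ_Y (deduplicated):
  ∅ × ∅ = {} (∅)
  {x3} × {ζ} = {(x3,ζ)}
  {x1, x3} × {ζ} = {(x1,ζ), (x3,ζ)}
  {x2, x3} × {ζ} = {(x2,ζ), (x3,ζ)}
  {x3} × {ζ, θ} = {(x3,ζ), (x3,θ)}
  {x1, x2, x3} × {ζ} = {(x1,ζ), (x2,ζ), (x3,ζ)}
  {x3} × {ζ, η, θ} = {(x3,ζ), (x3,η), (x3,θ)}
  {x1, x3} × {ζ, θ} = {(x1,ζ), (x1,θ), (x3,ζ), (x3,θ)}
  {x2, x3} × {ζ, θ} = {(x2,ζ), (x2,θ), (x3,ζ), (x3,θ)}
  {x1, x3} × {ζ, η, θ} = {(x1,ζ), (x1,η), (x1,θ), (x3,ζ), (x3,η), (x3,θ)}
  {x1, x2, x3} × {ζ, θ} = {(x1,ζ), (x1,θ), (x2,ζ), (x2,θ), (x3,ζ), (x3,θ)}
  {x2, x3} × {ζ, η, θ} = {(x2,ζ), (x2,η), (x2,θ), (x3,ζ), (x3,η), (x3,θ)}
  {x1, x2, x3} × {ζ, η, θ} = {(x1,ζ), (x1,η), (x1,θ), (x2,ζ), (x2,η), (x2,θ), (x3,ζ), (x3,η), (x3,θ)}
These 13 distinct sets form the basis B.
Close under arbitrary unions to get τ_{X×Y}; counting gives |τ_{X×Y}| = 30.


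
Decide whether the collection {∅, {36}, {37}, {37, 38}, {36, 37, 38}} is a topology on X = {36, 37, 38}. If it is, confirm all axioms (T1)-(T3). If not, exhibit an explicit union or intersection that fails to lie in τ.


τ is NOT a topology on X.

Axiom (T1): ∅ ∈ τ? Yes; X ∈ τ? Yes.
Axiom (T2/T3): check pairwise unions and intersections of members of τ.
Counterexample for (T2): {36} ∪ {37} = {36, 37} ∉ τ. Therefore τ is NOT a topology.


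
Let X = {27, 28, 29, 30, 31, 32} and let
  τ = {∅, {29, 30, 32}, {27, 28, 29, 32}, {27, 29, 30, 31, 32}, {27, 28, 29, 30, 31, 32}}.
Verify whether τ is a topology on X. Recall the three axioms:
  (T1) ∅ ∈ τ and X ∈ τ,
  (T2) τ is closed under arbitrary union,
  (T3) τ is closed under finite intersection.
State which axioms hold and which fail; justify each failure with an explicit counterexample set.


τ is NOT a topology on X.

Axiom (T1): ∅ ∈ τ? Yes; X ∈ τ? Yes.
Axiom (T2/T3): check pairwise unions and intersections of members of τ.
Counterexample for (T3): {29, 30, 32} ∩ {27, 28, 29, 32} = {29, 32} ∉ τ. Therefore τ is NOT a topology.


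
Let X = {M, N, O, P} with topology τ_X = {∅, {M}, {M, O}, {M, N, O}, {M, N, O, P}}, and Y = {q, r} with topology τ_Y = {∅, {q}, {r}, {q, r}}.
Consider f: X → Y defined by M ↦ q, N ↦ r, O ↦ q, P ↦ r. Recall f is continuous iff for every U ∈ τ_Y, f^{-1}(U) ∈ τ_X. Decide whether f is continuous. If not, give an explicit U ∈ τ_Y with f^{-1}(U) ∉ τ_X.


f is NOT continuous.

Compute f^{-1}(U) for each U ∈ τ_Y:
  U = ∅: f^{-1}(U) = ∅ ∈ τ_X ✓.
  U = {q}: f^{-1}(U) = {M, O} ∈ τ_X ✓.
  U = {r}: f^{-1}(U) = {N, P} ∉ τ_X ✗.
  U = {q, r}: f^{-1}(U) = {M, N, O, P} ∈ τ_X ✓.
Found U = {r} with f^{-1}(U) = {N, P} not in τ_X. Therefore f is NOT continuous.


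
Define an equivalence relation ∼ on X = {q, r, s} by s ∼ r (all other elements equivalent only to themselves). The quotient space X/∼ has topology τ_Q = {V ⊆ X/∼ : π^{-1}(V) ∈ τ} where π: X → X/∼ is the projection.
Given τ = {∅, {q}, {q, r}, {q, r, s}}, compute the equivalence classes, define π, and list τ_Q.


X/∼ = {[q], [r=s]}; |τ_Q| = 3.

Equivalence classes: [q], [r=s].
Quotient map π: X → X/∼ sends q ↦ [q], r ↦ [r=s], s ↦ [r=s].
For each subset V ⊆ X/∼, compute π^{-1}(V) ⊆ X and check whether π^{-1}(V) ∈ τ. V is open in τ_Q iff π^{-1}(V) ∈ τ.
  V = {}: π^{-1}(V) = ∅ ∈ τ ✓.
  V = {[q]}: π^{-1}(V) = {q} ∈ τ ✓.
  V = {[r=s]}: π^{-1}(V) = {r, s} ∉ τ ✗.
  V = {[q], [r=s]}: π^{-1}(V) = {q, r, s} ∈ τ ✓.
Open sets in the quotient: τ_Q = {{}, {[q]}, {[q], [r=s]}} (3 elements).


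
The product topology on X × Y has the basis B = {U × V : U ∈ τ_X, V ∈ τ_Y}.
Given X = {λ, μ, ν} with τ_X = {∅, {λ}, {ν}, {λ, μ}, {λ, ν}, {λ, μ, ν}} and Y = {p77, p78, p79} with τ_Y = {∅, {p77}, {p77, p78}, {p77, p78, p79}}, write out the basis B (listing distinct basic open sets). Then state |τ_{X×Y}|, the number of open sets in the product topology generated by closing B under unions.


Basis B = {∅ × ∅, {λ} × {p77}, {ν} × {p77}, {λ} × {p77, p78}, {λ, μ} × {p77}, {λ, ν} × {p77}, {ν} × {p77, p78}, {λ} × {p77, p78, p79}, {λ, μ, ν} × {p77}, {ν} × {p77, p78, p79}, {λ, μ} × {p77, p78}, {λ, ν} × {p77, p78}, {λ, μ} × {p77, p78, p79}, {λ, ν} × {p77, p78, p79}, {λ, μ, ν} × {p77, p78}, {λ, μ, ν} × {p77, p78, p79}}; |τ_{X×Y}| = 40.

Enumerate products U × V with U ∈ τ_X, V ∈ τ_Y (deduplicated):
  ∅ × ∅ = {} (∅)
  {λ} × {p77} = {(λ,p77)}
  {ν} × {p77} = {(ν,p77)}
  {λ} × {p77, p78} = {(λ,p77), (λ,p78)}
  {λ, μ} × {p77} = {(λ,p77), (μ,p77)}
  {λ, ν} × {p77} = {(λ,p77), (ν,p77)}
  {ν} × {p77, p78} = {(ν,p77), (ν,p78)}
  {λ} × {p77, p78, p79} = {(λ,p77), (λ,p78), (λ,p79)}
  {λ, μ, ν} × {p77} = {(λ,p77), (μ,p77), (ν,p77)}
  {ν} × {p77, p78, p79} = {(ν,p77), (ν,p78), (ν,p79)}
  {λ, μ} × {p77, p78} = {(λ,p77), (λ,p78), (μ,p77), (μ,p78)}
  {λ, ν} × {p77, p78} = {(λ,p77), (λ,p78), (ν,p77), (ν,p78)}
  {λ, μ} × {p77, p78, p79} = {(λ,p77), (λ,p78), (λ,p79), (μ,p77), (μ,p78), (μ,p79)}
  {λ, ν} × {p77, p78, p79} = {(λ,p77), (λ,p78), (λ,p79), (ν,p77), (ν,p78), (ν,p79)}
  {λ, μ, ν} × {p77, p78} = {(λ,p77), (λ,p78), (μ,p77), (μ,p78), (ν,p77), (ν,p78)}
  {λ, μ, ν} × {p77, p78, p79} = {(λ,p77), (λ,p78), (λ,p79), (μ,p77), (μ,p78), (μ,p79), (ν,p77), (ν,p78), (ν,p79)}
These 16 distinct sets form the basis B.
Close under arbitrary unions to get τ_{X×Y}; counting gives |τ_{X×Y}| = 40.


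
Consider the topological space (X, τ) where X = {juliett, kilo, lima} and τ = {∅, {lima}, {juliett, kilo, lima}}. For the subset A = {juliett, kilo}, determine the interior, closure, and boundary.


int(A) = ∅, cl(A) = {juliett, kilo}, ∂A = {juliett, kilo}.

Closed sets in (X, τ) are complements of opens:
  closed(X, τ) = {∅, {juliett, kilo}, {juliett, kilo, lima}}.
int(A) = ⋃ {U ∈ τ : U ⊆ A}. Opens contained in A: ∅.
Taking the union of these: int(A) = ∅.
cl(A) = ⋂ {C closed : A ⊆ C}. Closed sets containing A: {juliett, kilo}, {juliett, kilo, lima}.
Intersecting these: cl(A) = {juliett, kilo}.
∂A = cl(A) ∖ int(A) = {juliett, kilo} ∖ ∅ = {juliett, kilo}.


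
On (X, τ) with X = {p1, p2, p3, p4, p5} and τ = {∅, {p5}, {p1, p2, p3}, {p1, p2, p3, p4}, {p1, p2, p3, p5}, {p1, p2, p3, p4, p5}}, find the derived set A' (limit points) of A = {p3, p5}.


A' = {p1, p2, p4}

For each x ∈ X, list the open sets U ∈ τ with x ∈ U, then check whether U ∩ (A ∖ {x}) ≠ ∅ for every such U.
  x = p1: opens ∋ x are {p1, p2, p3}, {p1, p2, p3, p4}, {p1, p2, p3, p5}, {p1, p2, p3, p4, p5}; each meets A ∖ {p1}, so x IS a limit point.
  x = p2: opens ∋ x are {p1, p2, p3}, {p1, p2, p3, p4}, {p1, p2, p3, p5}, {p1, p2, p3, p4, p5}; each meets A ∖ {p2}, so x IS a limit point.
  x = p3: open {p1, p2, p3} ∋ x has {p1, p2, p3} ∩ (A ∖ {p3}) = ∅, so x is NOT a limit point.
  x = p4: opens ∋ x are {p1, p2, p3, p4}, {p1, p2, p3, p4, p5}; each meets A ∖ {p4}, so x IS a limit point.
  x = p5: open {p5} ∋ x has {p5} ∩ (A ∖ {p5}) = ∅, so x is NOT a limit point.
Collecting: A' = {p1, p2, p4}.


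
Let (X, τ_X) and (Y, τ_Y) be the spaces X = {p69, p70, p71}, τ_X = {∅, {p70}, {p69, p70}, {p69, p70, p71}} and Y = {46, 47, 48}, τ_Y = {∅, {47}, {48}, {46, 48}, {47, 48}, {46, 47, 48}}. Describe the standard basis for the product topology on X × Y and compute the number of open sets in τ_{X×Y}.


Basis B = {∅ × ∅, {p70} × {47}, {p70} × {48}, {p69, p70} × {47}, {p69, p70} × {48}, {p70} × {46, 48}, {p70} × {47, 48}, {p69, p70, p71} × {47}, {p69, p70, p71} × {48}, {p70} × {46, 47, 48}, {p69, p70} × {46, 48}, {p69, p70} × {47, 48}, {p69, p70} × {46, 47, 48}, {p69, p70, p71} × {46, 48}, {p69, p70, p71} × {47, 48}, {p69, p70, p71} × {46, 47, 48}}; |τ_{X×Y}| = 40.

Enumerate products U × V with U ∈ τ_X, V ∈ τ_Y (deduplicated):
  ∅ × ∅ = {} (∅)
  {p70} × {47} = {(p70,47)}
  {p70} × {48} = {(p70,48)}
  {p69, p70} × {47} = {(p69,47), (p70,47)}
  {p69, p70} × {48} = {(p69,48), (p70,48)}
  {p70} × {46, 48} = {(p70,46), (p70,48)}
  {p70} × {47, 48} = {(p70,47), (p70,48)}
  {p69, p70, p71} × {47} = {(p69,47), (p70,47), (p71,47)}
  {p69, p70, p71} × {48} = {(p69,48), (p70,48), (p71,48)}
  {p70} × {46, 47, 48} = {(p70,46), (p70,47), (p70,48)}
  {p69, p70} × {46, 48} = {(p69,46), (p69,48), (p70,46), (p70,48)}
  {p69, p70} × {47, 48} = {(p69,47), (p69,48), (p70,47), (p70,48)}
  {p69, p70} × {46, 47, 48} = {(p69,46), (p69,47), (p69,48), (p70,46), (p70,47), (p70,48)}
  {p69, p70, p71} × {46, 48} = {(p69,46), (p69,48), (p70,46), (p70,48), (p71,46), (p71,48)}
  {p69, p70, p71} × {47, 48} = {(p69,47), (p69,48), (p70,47), (p70,48), (p71,47), (p71,48)}
  {p69, p70, p71} × {46, 47, 48} = {(p69,46), (p69,47), (p69,48), (p70,46), (p70,47), (p70,48), (p71,46), (p71,47), (p71,48)}
These 16 distinct sets form the basis B.
Close under arbitrary unions to get τ_{X×Y}; counting gives |τ_{X×Y}| = 40.


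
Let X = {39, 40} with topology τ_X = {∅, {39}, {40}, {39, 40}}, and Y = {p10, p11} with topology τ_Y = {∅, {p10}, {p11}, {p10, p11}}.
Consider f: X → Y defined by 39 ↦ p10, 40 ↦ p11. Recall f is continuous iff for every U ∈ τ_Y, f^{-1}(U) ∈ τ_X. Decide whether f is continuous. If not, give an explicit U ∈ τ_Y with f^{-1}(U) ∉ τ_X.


f IS continuous.

Compute f^{-1}(U) for each U ∈ τ_Y:
  U = ∅: f^{-1}(U) = ∅ ∈ τ_X ✓.
  U = {p10}: f^{-1}(U) = {39} ∈ τ_X ✓.
  U = {p11}: f^{-1}(U) = {40} ∈ τ_X ✓.
  U = {p10, p11}: f^{-1}(U) = {39, 40} ∈ τ_X ✓.
Every preimage lies in τ_X, so f IS continuous.


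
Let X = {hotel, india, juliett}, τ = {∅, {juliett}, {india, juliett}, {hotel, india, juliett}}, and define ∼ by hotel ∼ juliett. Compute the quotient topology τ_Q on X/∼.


X/∼ = {[hotel=juliett], [india]}; |τ_Q| = 2.

Equivalence classes: [hotel=juliett], [india].
Quotient map π: X → X/∼ sends hotel ↦ [hotel=juliett], india ↦ [india], juliett ↦ [hotel=juliett].
For each subset V ⊆ X/∼, compute π^{-1}(V) ⊆ X and check whether π^{-1}(V) ∈ τ. V is open in τ_Q iff π^{-1}(V) ∈ τ.
  V = {}: π^{-1}(V) = ∅ ∈ τ ✓.
  V = {[hotel=juliett]}: π^{-1}(V) = {hotel, juliett} ∉ τ ✗.
  V = {[india]}: π^{-1}(V) = {india} ∉ τ ✗.
  V = {[hotel=juliett], [india]}: π^{-1}(V) = {hotel, india, juliett} ∈ τ ✓.
Open sets in the quotient: τ_Q = {{}, {[hotel=juliett], [india]}} (2 elements).


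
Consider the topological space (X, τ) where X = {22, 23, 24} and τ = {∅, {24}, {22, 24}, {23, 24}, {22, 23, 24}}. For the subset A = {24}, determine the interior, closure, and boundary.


int(A) = {24}, cl(A) = {22, 23, 24}, ∂A = {22, 23}.

Closed sets in (X, τ) are complements of opens:
  closed(X, τ) = {∅, {22}, {23}, {22, 23}, {22, 23, 24}}.
int(A) = ⋃ {U ∈ τ : U ⊆ A}. Opens contained in A: ∅, {24}.
Taking the union of these: int(A) = {24}.
cl(A) = ⋂ {C closed : A ⊆ C}. Closed sets containing A: {22, 23, 24}.
Intersecting these: cl(A) = {22, 23, 24}.
∂A = cl(A) ∖ int(A) = {22, 23, 24} ∖ {24} = {22, 23}.


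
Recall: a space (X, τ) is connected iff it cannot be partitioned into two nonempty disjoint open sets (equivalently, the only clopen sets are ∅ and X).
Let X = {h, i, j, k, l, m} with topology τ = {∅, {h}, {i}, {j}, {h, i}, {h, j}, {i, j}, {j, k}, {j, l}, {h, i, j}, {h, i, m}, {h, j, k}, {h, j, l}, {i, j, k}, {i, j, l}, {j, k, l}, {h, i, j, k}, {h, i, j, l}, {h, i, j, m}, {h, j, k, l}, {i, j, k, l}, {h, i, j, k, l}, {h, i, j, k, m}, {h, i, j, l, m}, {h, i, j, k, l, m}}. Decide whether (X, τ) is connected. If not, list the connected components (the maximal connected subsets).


(X, τ) is disconnected; components = [{h, i, m}, {j, k, l}].

Find clopen sets (U ∈ τ with X ∖ U ∈ τ):
  U = ∅, X ∖ U = {h, i, j, k, l, m} — both open, so U is clopen.
  U = {h, i, m}, X ∖ U = {j, k, l} — both open, so U is clopen.
  U = {j, k, l}, X ∖ U = {h, i, m} — both open, so U is clopen.
  U = {h, i, j, k, l, m}, X ∖ U = ∅ — both open, so U is clopen.
Nontrivial clopen(s) exist: e.g. {h, i, m}. So (X, τ) is disconnected.
Compute connected components by grouping points that agree on all clopens:
  component: {h, i, m}
  component: {j, k, l}


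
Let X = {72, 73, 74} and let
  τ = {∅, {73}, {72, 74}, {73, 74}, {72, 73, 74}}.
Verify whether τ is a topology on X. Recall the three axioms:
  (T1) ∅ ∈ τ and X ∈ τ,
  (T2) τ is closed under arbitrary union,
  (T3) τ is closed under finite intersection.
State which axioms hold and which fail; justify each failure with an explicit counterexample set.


τ is NOT a topology on X.

Axiom (T1): ∅ ∈ τ? Yes; X ∈ τ? Yes.
Axiom (T2/T3): check pairwise unions and intersections of members of τ.
Counterexample for (T3): {72, 74} ∩ {73, 74} = {74} ∉ τ. Therefore τ is NOT a topology.


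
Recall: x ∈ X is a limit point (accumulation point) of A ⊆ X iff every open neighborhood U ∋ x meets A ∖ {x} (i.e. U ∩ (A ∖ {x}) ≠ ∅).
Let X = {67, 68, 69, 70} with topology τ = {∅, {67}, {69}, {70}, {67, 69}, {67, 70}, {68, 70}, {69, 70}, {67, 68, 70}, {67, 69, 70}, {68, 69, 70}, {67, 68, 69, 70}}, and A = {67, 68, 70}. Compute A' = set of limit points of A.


A' = {68}

For each x ∈ X, list the open sets U ∈ τ with x ∈ U, then check whether U ∩ (A ∖ {x}) ≠ ∅ for every such U.
  x = 67: open {67} ∋ x has {67} ∩ (A ∖ {67}) = ∅, so x is NOT a limit point.
  x = 68: opens ∋ x are {68, 70}, {67, 68, 70}, {68, 69, 70}, {67, 68, 69, 70}; each meets A ∖ {68}, so x IS a limit point.
  x = 69: open {69} ∋ x has {69} ∩ (A ∖ {69}) = ∅, so x is NOT a limit point.
  x = 70: open {70} ∋ x has {70} ∩ (A ∖ {70}) = ∅, so x is NOT a limit point.
Collecting: A' = {68}.


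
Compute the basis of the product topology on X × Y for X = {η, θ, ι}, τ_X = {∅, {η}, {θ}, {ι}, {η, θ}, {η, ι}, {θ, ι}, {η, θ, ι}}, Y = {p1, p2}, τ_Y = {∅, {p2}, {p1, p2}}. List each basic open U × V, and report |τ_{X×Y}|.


Basis B = {∅ × ∅, {η} × {p2}, {θ} × {p2}, {ι} × {p2}, {η} × {p1, p2}, {η, θ} × {p2}, {η, ι} × {p2}, {θ} × {p1, p2}, {θ, ι} × {p2}, {ι} × {p1, p2}, {η, θ, ι} × {p2}, {η, θ} × {p1, p2}, {η, ι} × {p1, p2}, {θ, ι} × {p1, p2}, {η, θ, ι} × {p1, p2}}; |τ_{X×Y}| = 27.

Enumerate products U × V with U ∈ τ_X, V ∈ τ_Y (deduplicated):
  ∅ × ∅ = {} (∅)
  {η} × {p2} = {(η,p2)}
  {θ} × {p2} = {(θ,p2)}
  {ι} × {p2} = {(ι,p2)}
  {η} × {p1, p2} = {(η,p1), (η,p2)}
  {η, θ} × {p2} = {(η,p2), (θ,p2)}
  {η, ι} × {p2} = {(η,p2), (ι,p2)}
  {θ} × {p1, p2} = {(θ,p1), (θ,p2)}
  {θ, ι} × {p2} = {(θ,p2), (ι,p2)}
  {ι} × {p1, p2} = {(ι,p1), (ι,p2)}
  {η, θ, ι} × {p2} = {(η,p2), (θ,p2), (ι,p2)}
  {η, θ} × {p1, p2} = {(η,p1), (η,p2), (θ,p1), (θ,p2)}
  {η, ι} × {p1, p2} = {(η,p1), (η,p2), (ι,p1), (ι,p2)}
  {θ, ι} × {p1, p2} = {(θ,p1), (θ,p2), (ι,p1), (ι,p2)}
  {η, θ, ι} × {p1, p2} = {(η,p1), (η,p2), (θ,p1), (θ,p2), (ι,p1), (ι,p2)}
These 15 distinct sets form the basis B.
Close under arbitrary unions to get τ_{X×Y}; counting gives |τ_{X×Y}| = 27.


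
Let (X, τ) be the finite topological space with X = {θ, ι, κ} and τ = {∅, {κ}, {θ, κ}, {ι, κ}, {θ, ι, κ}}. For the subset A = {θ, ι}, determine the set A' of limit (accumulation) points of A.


A' = ∅

For each x ∈ X, list the open sets U ∈ τ with x ∈ U, then check whether U ∩ (A ∖ {x}) ≠ ∅ for every such U.
  x = θ: open {θ, κ} ∋ x has {θ, κ} ∩ (A ∖ {θ}) = ∅, so x is NOT a limit point.
  x = ι: open {ι, κ} ∋ x has {ι, κ} ∩ (A ∖ {ι}) = ∅, so x is NOT a limit point.
  x = κ: open {κ} ∋ x has {κ} ∩ (A ∖ {κ}) = ∅, so x is NOT a limit point.
Collecting: A' = ∅.


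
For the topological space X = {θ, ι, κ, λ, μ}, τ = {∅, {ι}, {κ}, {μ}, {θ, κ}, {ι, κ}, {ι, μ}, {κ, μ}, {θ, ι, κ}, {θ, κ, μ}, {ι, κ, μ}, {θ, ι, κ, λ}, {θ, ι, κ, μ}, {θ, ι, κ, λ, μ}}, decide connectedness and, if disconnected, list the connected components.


(X, τ) is disconnected; components = [{μ}, {θ, ι, κ, λ}].

Find clopen sets (U ∈ τ with X ∖ U ∈ τ):
  U = ∅, X ∖ U = {θ, ι, κ, λ, μ} — both open, so U is clopen.
  U = {μ}, X ∖ U = {θ, ι, κ, λ} — both open, so U is clopen.
  U = {θ, ι, κ, λ}, X ∖ U = {μ} — both open, so U is clopen.
  U = {θ, ι, κ, λ, μ}, X ∖ U = ∅ — both open, so U is clopen.
Nontrivial clopen(s) exist: e.g. {θ, ι, κ, λ}. So (X, τ) is disconnected.
Compute connected components by grouping points that agree on all clopens:
  component: {μ}
  component: {θ, ι, κ, λ}


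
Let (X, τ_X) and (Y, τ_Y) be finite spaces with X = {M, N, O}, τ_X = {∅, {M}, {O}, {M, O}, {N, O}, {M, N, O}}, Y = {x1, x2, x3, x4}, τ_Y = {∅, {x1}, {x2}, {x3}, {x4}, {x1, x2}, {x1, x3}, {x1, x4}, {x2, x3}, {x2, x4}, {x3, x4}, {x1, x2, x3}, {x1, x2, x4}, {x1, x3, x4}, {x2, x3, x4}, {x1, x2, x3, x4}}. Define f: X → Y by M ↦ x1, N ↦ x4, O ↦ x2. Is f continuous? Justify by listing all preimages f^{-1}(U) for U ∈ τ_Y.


f is NOT continuous.

Compute f^{-1}(U) for each U ∈ τ_Y:
  U = ∅: f^{-1}(U) = ∅ ∈ τ_X ✓.
  U = {x1}: f^{-1}(U) = {M} ∈ τ_X ✓.
  U = {x2}: f^{-1}(U) = {O} ∈ τ_X ✓.
  U = {x3}: f^{-1}(U) = ∅ ∈ τ_X ✓.
  U = {x4}: f^{-1}(U) = {N} ∉ τ_X ✗.
  U = {x1, x2}: f^{-1}(U) = {M, O} ∈ τ_X ✓.
  U = {x1, x3}: f^{-1}(U) = {M} ∈ τ_X ✓.
  U = {x1, x4}: f^{-1}(U) = {M, N} ∉ τ_X ✗.
  U = {x2, x3}: f^{-1}(U) = {O} ∈ τ_X ✓.
  U = {x2, x4}: f^{-1}(U) = {N, O} ∈ τ_X ✓.
  U = {x3, x4}: f^{-1}(U) = {N} ∉ τ_X ✗.
  U = {x1, x2, x3}: f^{-1}(U) = {M, O} ∈ τ_X ✓.
  U = {x1, x2, x4}: f^{-1}(U) = {M, N, O} ∈ τ_X ✓.
  U = {x1, x3, x4}: f^{-1}(U) = {M, N} ∉ τ_X ✗.
  U = {x2, x3, x4}: f^{-1}(U) = {N, O} ∈ τ_X ✓.
  U = {x1, x2, x3, x4}: f^{-1}(U) = {M, N, O} ∈ τ_X ✓.
Found U = {x4} with f^{-1}(U) = {N} not in τ_X. Therefore f is NOT continuous.


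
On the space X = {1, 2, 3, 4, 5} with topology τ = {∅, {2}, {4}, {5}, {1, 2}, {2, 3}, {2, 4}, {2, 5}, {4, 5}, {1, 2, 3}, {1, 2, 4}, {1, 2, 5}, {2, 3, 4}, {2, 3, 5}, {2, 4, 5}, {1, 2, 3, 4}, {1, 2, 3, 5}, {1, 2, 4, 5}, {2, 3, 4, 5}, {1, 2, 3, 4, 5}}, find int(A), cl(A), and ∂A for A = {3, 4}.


int(A) = {4}, cl(A) = {3, 4}, ∂A = {3}.

Closed sets in (X, τ) are complements of opens:
  closed(X, τ) = {∅, {1}, {3}, {4}, {5}, {1, 3}, {1, 4}, {1, 5}, {3, 4}, {3, 5}, {4, 5}, {1, 2, 3}, {1, 3, 4}, {1, 3, 5}, {1, 4, 5}, {3, 4, 5}, {1, 2, 3, 4}, {1, 2, 3, 5}, {1, 3, 4, 5}, {1, 2, 3, 4, 5}}.
int(A) = ⋃ {U ∈ τ : U ⊆ A}. Opens contained in A: ∅, {4}.
Taking the union of these: int(A) = {4}.
cl(A) = ⋂ {C closed : A ⊆ C}. Closed sets containing A: {3, 4}, {1, 3, 4}, {3, 4, 5}, {1, 2, 3, 4}, {1, 3, 4, 5}, {1, 2, 3, 4, 5}.
Intersecting these: cl(A) = {3, 4}.
∂A = cl(A) ∖ int(A) = {3, 4} ∖ {4} = {3}.


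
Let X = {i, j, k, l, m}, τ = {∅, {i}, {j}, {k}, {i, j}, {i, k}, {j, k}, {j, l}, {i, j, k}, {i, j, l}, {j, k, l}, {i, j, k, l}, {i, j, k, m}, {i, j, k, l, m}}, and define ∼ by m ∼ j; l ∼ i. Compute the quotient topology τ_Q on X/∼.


X/∼ = {[i=l], [j=m], [k]}; |τ_Q| = 3.

Equivalence classes: [i=l], [j=m], [k].
Quotient map π: X → X/∼ sends i ↦ [i=l], j ↦ [j=m], k ↦ [k], l ↦ [i=l], m ↦ [j=m].
For each subset V ⊆ X/∼, compute π^{-1}(V) ⊆ X and check whether π^{-1}(V) ∈ τ. V is open in τ_Q iff π^{-1}(V) ∈ τ.
  V = {}: π^{-1}(V) = ∅ ∈ τ ✓.
  V = {[i=l]}: π^{-1}(V) = {i, l} ∉ τ ✗.
  V = {[j=m]}: π^{-1}(V) = {j, m} ∉ τ ✗.
  V = {[i=l], [j=m]}: π^{-1}(V) = {i, j, l, m} ∉ τ ✗.
  V = {[k]}: π^{-1}(V) = {k} ∈ τ ✓.
  V = {[i=l], [k]}: π^{-1}(V) = {i, k, l} ∉ τ ✗.
  V = {[j=m], [k]}: π^{-1}(V) = {j, k, m} ∉ τ ✗.
  V = {[i=l], [j=m], [k]}: π^{-1}(V) = {i, j, k, l, m} ∈ τ ✓.
Open sets in the quotient: τ_Q = {{}, {[k]}, {[i=l], [j=m], [k]}} (3 elements).


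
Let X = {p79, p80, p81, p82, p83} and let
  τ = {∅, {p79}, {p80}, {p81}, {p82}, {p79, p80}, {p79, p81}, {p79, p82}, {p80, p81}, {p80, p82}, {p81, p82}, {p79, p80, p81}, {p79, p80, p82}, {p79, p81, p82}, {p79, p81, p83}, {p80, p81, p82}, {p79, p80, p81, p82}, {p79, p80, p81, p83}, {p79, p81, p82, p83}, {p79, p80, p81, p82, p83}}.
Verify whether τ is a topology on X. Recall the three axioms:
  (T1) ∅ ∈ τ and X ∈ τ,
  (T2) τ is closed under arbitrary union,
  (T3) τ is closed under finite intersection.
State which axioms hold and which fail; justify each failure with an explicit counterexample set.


τ IS a topology on X.

Axiom (T1): ∅ ∈ τ? Yes; X ∈ τ? Yes.
Axiom (T2/T3): check pairwise unions and intersections of members of τ.
All pairwise intersections and unions checked — each lies in τ. Therefore τ satisfies (T1), (T2), (T3): it IS a topology on X.
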